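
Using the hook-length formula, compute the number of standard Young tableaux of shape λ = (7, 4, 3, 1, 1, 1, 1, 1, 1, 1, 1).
# SYT of shape (7, 4, 3, 1, 1, 1, 1, 1, 1, 1, 1) = 284407200

Hook-length formula: f^λ = n! / Π hook(c), product over all cells c of the Young diagram. For λ = (7, 4, 3, 1, 1, 1, 1, 1, 1, 1, 1), n = 22 boxes. Hook lengths by row (left-to-right, top-to-bottom): [17, 8, 7, 5, 3, 2, 1]; [13, 4, 3, 1]; [11, 2, 1]; [8]; [7]; [6]; [5]; [4]; [3]; [2]; [1]. Product of hooks = 3952082534400. So f^λ = 22! / 3952082534400 = 1124000727777607680000 / 3952082534400 = 284407200.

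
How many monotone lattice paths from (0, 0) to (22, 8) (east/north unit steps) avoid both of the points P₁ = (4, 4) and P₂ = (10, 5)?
Number of paths = 4197460

Inclusion–exclusion. Total paths: C(30, 22) = 5852925. Through P₁: C(8, 4)·C(22, 18) = 512050. Through P₂: C(15, 10)·C(15, 12) = 1366365. Since P₁ is strictly southwest of P₂, a monotone path through both must visit P₁ then P₂; paths through both = C(8, 4)·C(7, 6)·C(15, 12) = 222950. Avoid both = 5852925 − 512050 − 1366365 + 222950 = 4197460.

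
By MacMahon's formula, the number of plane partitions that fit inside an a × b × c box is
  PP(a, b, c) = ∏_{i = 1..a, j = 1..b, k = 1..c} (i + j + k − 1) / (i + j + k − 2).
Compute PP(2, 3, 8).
PP(2, 3, 8) = 9075

Evaluate the triple product over i = 1..2, j = 1..3, k = 1..8. The factors are (2/1) · (3/2) · (4/3) · (5/4) · (6/5) · (7/6) · (8/7) · (9/8) · … (48 factors total). The numerators and denominators telescope so the product is an integer; carrying out the multiplication exactly gives PP(2, 3, 8) = 9075.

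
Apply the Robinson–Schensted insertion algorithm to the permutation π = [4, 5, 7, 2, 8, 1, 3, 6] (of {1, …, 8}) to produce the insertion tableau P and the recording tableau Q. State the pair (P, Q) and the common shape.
P = [1, 3, 6, 8] / [2, 5, 7] / [4];  Q = [1, 2, 3, 5] / [4, 7, 8] / [6];  common shape = (4, 3, 1)

Row-insert the values π_1, π_2, … into P one at a time, bumping the leftmost entry strictly greater than the inserted value down to the next row. The recording tableau Q records, in position (i, j), the step at which that cell was added to P.
  Insert 4 (step 1): P = [4];  Q = [1]
  Insert 5 (step 2): P = [4, 5];  Q = [1, 2]
  Insert 7 (step 3): P = [4, 5, 7];  Q = [1, 2, 3]
  Insert 2 (step 4): P = [2, 5, 7] / [4];  Q = [1, 2, 3] / [4]
  Insert 8 (step 5): P = [2, 5, 7, 8] / [4];  Q = [1, 2, 3, 5] / [4]
  Insert 1 (step 6): P = [1, 5, 7, 8] / [2] / [4];  Q = [1, 2, 3, 5] / [4] / [6]
  Insert 3 (step 7): P = [1, 3, 7, 8] / [2, 5] / [4];  Q = [1, 2, 3, 5] / [4, 7] / [6]
  Insert 6 (step 8): P = [1, 3, 6, 8] / [2, 5, 7] / [4];  Q = [1, 2, 3, 5] / [4, 7, 8] / [6]
Final shape: (4, 3, 1).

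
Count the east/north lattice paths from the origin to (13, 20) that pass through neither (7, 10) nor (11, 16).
Number of paths = 283119631

Inclusion–exclusion. Total paths: C(33, 13) = 573166440. Through P₁: C(17, 7)·C(16, 6) = 155739584. Through P₂: C(27, 11)·C(6, 2) = 195568425. Since P₁ is strictly southwest of P₂, a monotone path through both must visit P₁ then P₂; paths through both = C(17, 7)·C(10, 4)·C(6, 2) = 61261200. Avoid both = 573166440 − 155739584 − 195568425 + 61261200 = 283119631.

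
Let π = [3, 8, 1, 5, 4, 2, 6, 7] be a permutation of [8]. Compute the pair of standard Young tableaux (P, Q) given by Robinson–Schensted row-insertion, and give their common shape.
P = [1, 2, 6, 7] / [3, 4] / [5] / [8];  Q = [1, 2, 7, 8] / [3, 4] / [5] / [6];  common shape = (4, 2, 1, 1)

Row-insert the values π_1, π_2, … into P one at a time, bumping the leftmost entry strictly greater than the inserted value down to the next row. The recording tableau Q records, in position (i, j), the step at which that cell was added to P.
  Insert 3 (step 1): P = [3];  Q = [1]
  Insert 8 (step 2): P = [3, 8];  Q = [1, 2]
  Insert 1 (step 3): P = [1, 8] / [3];  Q = [1, 2] / [3]
  Insert 5 (step 4): P = [1, 5] / [3, 8];  Q = [1, 2] / [3, 4]
  Insert 4 (step 5): P = [1, 4] / [3, 5] / [8];  Q = [1, 2] / [3, 4] / [5]
  Insert 2 (step 6): P = [1, 2] / [3, 4] / [5] / [8];  Q = [1, 2] / [3, 4] / [5] / [6]
  Insert 6 (step 7): P = [1, 2, 6] / [3, 4] / [5] / [8];  Q = [1, 2, 7] / [3, 4] / [5] / [6]
  Insert 7 (step 8): P = [1, 2, 6, 7] / [3, 4] / [5] / [8];  Q = [1, 2, 7, 8] / [3, 4] / [5] / [6]
Final shape: (4, 2, 1, 1).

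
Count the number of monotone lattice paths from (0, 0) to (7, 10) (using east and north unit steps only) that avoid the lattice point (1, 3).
Number of paths = 12584

Total paths from (0, 0) to (7, 10): C(17, 7) = 19448. Paths through (1, 3): (paths (0, 0) → (1, 3)) × (paths (1, 3) → (7, 10)) = C(4, 1) · C(13, 6) = 4 · 1716 = 6864. Avoidance count = 19448 − 6864 = 12584.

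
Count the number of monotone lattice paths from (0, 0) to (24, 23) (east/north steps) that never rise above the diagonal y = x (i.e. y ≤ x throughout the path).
Number of paths = 1289904147324

By the reflection principle (André's argument), the number of monotone paths to (24, 23) with n ≤ m that never go above y = x is C(47, 24) − C(47, 25) = 16123801841550 − 14833897694226 = 1289904147324.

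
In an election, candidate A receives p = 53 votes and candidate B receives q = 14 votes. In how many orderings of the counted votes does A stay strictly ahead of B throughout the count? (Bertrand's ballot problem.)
Strict-lead orderings = 56964748286160

Total orderings of the 67 votes with 53 for A: C(67, 53) = 97862516286480. By the Bertrand ballot formula (Cycle Lemma / reflection principle), the number of orderings in which A is strictly ahead of B throughout is (p − q)/(p + q) · C(p + q, p) = (53 − 14)/(53 + 14) · 97862516286480 = 56964748286160.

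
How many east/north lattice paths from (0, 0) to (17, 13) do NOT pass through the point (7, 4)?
Number of paths = 89275110

Total paths from (0, 0) to (17, 13): C(30, 17) = 119759850. Paths through (7, 4): (paths (0, 0) → (7, 4)) × (paths (7, 4) → (17, 13)) = C(11, 7) · C(19, 10) = 330 · 92378 = 30484740. Avoidance count = 119759850 − 30484740 = 89275110.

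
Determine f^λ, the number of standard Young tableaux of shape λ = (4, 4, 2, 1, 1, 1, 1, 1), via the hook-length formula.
# SYT of shape (4, 4, 2, 1, 1, 1, 1, 1) = 58968

Hook-length formula: f^λ = n! / Π hook(c), product over all cells c of the Young diagram. For λ = (4, 4, 2, 1, 1, 1, 1, 1), n = 15 boxes. Hook lengths by row (left-to-right, top-to-bottom): [11, 5, 3, 2]; [10, 4, 2, 1]; [7, 1]; [5]; [4]; [3]; [2]; [1]. Product of hooks = 22176000. So f^λ = 15! / 22176000 = 1307674368000 / 22176000 = 58968.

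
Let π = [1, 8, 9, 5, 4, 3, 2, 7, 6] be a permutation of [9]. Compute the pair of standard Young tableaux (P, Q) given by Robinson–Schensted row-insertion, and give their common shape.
P = [1, 2, 6] / [3, 7] / [4, 9] / [5] / [8];  Q = [1, 2, 3] / [4, 8] / [5, 9] / [6] / [7];  common shape = (3, 2, 2, 1, 1)

Row-insert the values π_1, π_2, … into P one at a time, bumping the leftmost entry strictly greater than the inserted value down to the next row. The recording tableau Q records, in position (i, j), the step at which that cell was added to P.
  Insert 1 (step 1): P = [1];  Q = [1]
  Insert 8 (step 2): P = [1, 8];  Q = [1, 2]
  Insert 9 (step 3): P = [1, 8, 9];  Q = [1, 2, 3]
  Insert 5 (step 4): P = [1, 5, 9] / [8];  Q = [1, 2, 3] / [4]
  Insert 4 (step 5): P = [1, 4, 9] / [5] / [8];  Q = [1, 2, 3] / [4] / [5]
  Insert 3 (step 6): P = [1, 3, 9] / [4] / [5] / [8];  Q = [1, 2, 3] / [4] / [5] / [6]
  Insert 2 (step 7): P = [1, 2, 9] / [3] / [4] / [5] / [8];  Q = [1, 2, 3] / [4] / [5] / [6] / [7]
  Insert 7 (step 8): P = [1, 2, 7] / [3, 9] / [4] / [5] / [8];  Q = [1, 2, 3] / [4, 8] / [5] / [6] / [7]
  Insert 6 (step 9): P = [1, 2, 6] / [3, 7] / [4, 9] / [5] / [8];  Q = [1, 2, 3] / [4, 8] / [5, 9] / [6] / [7]
Final shape: (3, 2, 2, 1, 1).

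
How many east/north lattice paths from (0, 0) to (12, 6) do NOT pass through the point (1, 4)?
Number of paths = 18174

Total paths from (0, 0) to (12, 6): C(18, 12) = 18564. Paths through (1, 4): (paths (0, 0) → (1, 4)) × (paths (1, 4) → (12, 6)) = C(5, 1) · C(13, 11) = 5 · 78 = 390. Avoidance count = 18564 − 390 = 18174.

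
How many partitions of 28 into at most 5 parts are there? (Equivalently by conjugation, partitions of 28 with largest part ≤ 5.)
p(28, parts ≤ 5) = 540

Use the recurrence p(n, m) = p(n, m−1) + p(n−m, m): either the largest part is < m (count p(n, m−1)) or the largest part is exactly m (remove one copy of m, count p(n−m, m)). With p(0, ·) = 1 this gives p(28, parts ≤ 5) = 540. (By conjugating Young diagrams, this also counts partitions of 28 into at most 5 parts.)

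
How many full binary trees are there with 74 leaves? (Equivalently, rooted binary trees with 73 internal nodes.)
C_73 = 79463489365077377841208237632349268884500

These full binary trees are counted by the Catalan number C_n = (1/(n + 1)) · C(2n, n). For n = 73: C_73 = (1/74) · C(146, 73) = 5880298213015725960249409584793845897453000/74 = 79463489365077377841208237632349268884500.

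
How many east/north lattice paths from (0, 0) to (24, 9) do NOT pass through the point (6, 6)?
Number of paths = 37338180

Total paths from (0, 0) to (24, 9): C(33, 24) = 38567100. Paths through (6, 6): (paths (0, 0) → (6, 6)) × (paths (6, 6) → (24, 9)) = C(12, 6) · C(21, 18) = 924 · 1330 = 1228920. Avoidance count = 38567100 − 1228920 = 37338180.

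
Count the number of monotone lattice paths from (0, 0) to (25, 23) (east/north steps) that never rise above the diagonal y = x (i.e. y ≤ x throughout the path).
Number of paths = 3572042254128

By the reflection principle (André's argument), the number of monotone paths to (25, 23) with n ≤ m that never go above y = x is C(48, 25) − C(48, 26) = 30957699535776 − 27385657281648 = 3572042254128.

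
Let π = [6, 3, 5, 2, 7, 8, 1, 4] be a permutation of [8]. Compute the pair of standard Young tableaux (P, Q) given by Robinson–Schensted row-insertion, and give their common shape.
P = [1, 4, 7, 8] / [2, 5] / [3] / [6];  Q = [1, 3, 5, 6] / [2, 8] / [4] / [7];  common shape = (4, 2, 1, 1)

Row-insert the values π_1, π_2, … into P one at a time, bumping the leftmost entry strictly greater than the inserted value down to the next row. The recording tableau Q records, in position (i, j), the step at which that cell was added to P.
  Insert 6 (step 1): P = [6];  Q = [1]
  Insert 3 (step 2): P = [3] / [6];  Q = [1] / [2]
  Insert 5 (step 3): P = [3, 5] / [6];  Q = [1, 3] / [2]
  Insert 2 (step 4): P = [2, 5] / [3] / [6];  Q = [1, 3] / [2] / [4]
  Insert 7 (step 5): P = [2, 5, 7] / [3] / [6];  Q = [1, 3, 5] / [2] / [4]
  Insert 8 (step 6): P = [2, 5, 7, 8] / [3] / [6];  Q = [1, 3, 5, 6] / [2] / [4]
  Insert 1 (step 7): P = [1, 5, 7, 8] / [2] / [3] / [6];  Q = [1, 3, 5, 6] / [2] / [4] / [7]
  Insert 4 (step 8): P = [1, 4, 7, 8] / [2, 5] / [3] / [6];  Q = [1, 3, 5, 6] / [2, 8] / [4] / [7]
Final shape: (4, 2, 1, 1).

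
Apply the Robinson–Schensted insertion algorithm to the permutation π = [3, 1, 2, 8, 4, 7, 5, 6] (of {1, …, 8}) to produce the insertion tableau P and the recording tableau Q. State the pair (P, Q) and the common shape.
P = [1, 2, 4, 5, 6] / [3, 7] / [8];  Q = [1, 3, 4, 6, 8] / [2, 5] / [7];  common shape = (5, 2, 1)

Row-insert the values π_1, π_2, … into P one at a time, bumping the leftmost entry strictly greater than the inserted value down to the next row. The recording tableau Q records, in position (i, j), the step at which that cell was added to P.
  Insert 3 (step 1): P = [3];  Q = [1]
  Insert 1 (step 2): P = [1] / [3];  Q = [1] / [2]
  Insert 2 (step 3): P = [1, 2] / [3];  Q = [1, 3] / [2]
  Insert 8 (step 4): P = [1, 2, 8] / [3];  Q = [1, 3, 4] / [2]
  Insert 4 (step 5): P = [1, 2, 4] / [3, 8];  Q = [1, 3, 4] / [2, 5]
  Insert 7 (step 6): P = [1, 2, 4, 7] / [3, 8];  Q = [1, 3, 4, 6] / [2, 5]
  Insert 5 (step 7): P = [1, 2, 4, 5] / [3, 7] / [8];  Q = [1, 3, 4, 6] / [2, 5] / [7]
  Insert 6 (step 8): P = [1, 2, 4, 5, 6] / [3, 7] / [8];  Q = [1, 3, 4, 6, 8] / [2, 5] / [7]
Final shape: (5, 2, 1).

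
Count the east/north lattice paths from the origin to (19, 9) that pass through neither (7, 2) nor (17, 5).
Number of paths = 4852362

Inclusion–exclusion. Total paths: C(28, 19) = 6906900. Through P₁: C(9, 7)·C(19, 12) = 1813968. Through P₂: C(22, 17)·C(6, 2) = 395010. Since P₁ is strictly southwest of P₂, a monotone path through both must visit P₁ then P₂; paths through both = C(9, 7)·C(13, 10)·C(6, 2) = 154440. Avoid both = 6906900 − 1813968 − 395010 + 154440 = 4852362.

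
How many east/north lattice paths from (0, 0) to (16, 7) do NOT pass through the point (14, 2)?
Number of paths = 242637

Total paths from (0, 0) to (16, 7): C(23, 16) = 245157. Paths through (14, 2): (paths (0, 0) → (14, 2)) × (paths (14, 2) → (16, 7)) = C(16, 14) · C(7, 2) = 120 · 21 = 2520. Avoidance count = 245157 − 2520 = 242637.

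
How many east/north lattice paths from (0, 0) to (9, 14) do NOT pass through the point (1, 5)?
Number of paths = 671330

Total paths from (0, 0) to (9, 14): C(23, 9) = 817190. Paths through (1, 5): (paths (0, 0) → (1, 5)) × (paths (1, 5) → (9, 14)) = C(6, 1) · C(17, 8) = 6 · 24310 = 145860. Avoidance count = 817190 − 145860 = 671330.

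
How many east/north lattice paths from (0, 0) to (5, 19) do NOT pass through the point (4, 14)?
Number of paths = 24144

Total paths from (0, 0) to (5, 19): C(24, 5) = 42504. Paths through (4, 14): (paths (0, 0) → (4, 14)) × (paths (4, 14) → (5, 19)) = C(18, 4) · C(6, 1) = 3060 · 6 = 18360. Avoidance count = 42504 − 18360 = 24144.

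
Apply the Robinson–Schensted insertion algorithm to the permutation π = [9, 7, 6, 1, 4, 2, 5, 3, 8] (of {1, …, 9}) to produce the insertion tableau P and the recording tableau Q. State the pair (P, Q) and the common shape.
P = [1, 2, 3, 8] / [4, 5] / [6] / [7] / [9];  Q = [1, 5, 7, 9] / [2, 8] / [3] / [4] / [6];  common shape = (4, 2, 1, 1, 1)

Row-insert the values π_1, π_2, … into P one at a time, bumping the leftmost entry strictly greater than the inserted value down to the next row. The recording tableau Q records, in position (i, j), the step at which that cell was added to P.
  Insert 9 (step 1): P = [9];  Q = [1]
  Insert 7 (step 2): P = [7] / [9];  Q = [1] / [2]
  Insert 6 (step 3): P = [6] / [7] / [9];  Q = [1] / [2] / [3]
  Insert 1 (step 4): P = [1] / [6] / [7] / [9];  Q = [1] / [2] / [3] / [4]
  Insert 4 (step 5): P = [1, 4] / [6] / [7] / [9];  Q = [1, 5] / [2] / [3] / [4]
  Insert 2 (step 6): P = [1, 2] / [4] / [6] / [7] / [9];  Q = [1, 5] / [2] / [3] / [4] / [6]
  Insert 5 (step 7): P = [1, 2, 5] / [4] / [6] / [7] / [9];  Q = [1, 5, 7] / [2] / [3] / [4] / [6]
  Insert 3 (step 8): P = [1, 2, 3] / [4, 5] / [6] / [7] / [9];  Q = [1, 5, 7] / [2, 8] / [3] / [4] / [6]
  Insert 8 (step 9): P = [1, 2, 3, 8] / [4, 5] / [6] / [7] / [9];  Q = [1, 5, 7, 9] / [2, 8] / [3] / [4] / [6]
Final shape: (4, 2, 1, 1, 1).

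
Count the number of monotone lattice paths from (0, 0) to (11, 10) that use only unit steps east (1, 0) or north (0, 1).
Number of paths = 352716

A monotone lattice path from (0, 0) to (11, 10) consists of 11 east steps and 10 north steps in some order, so it is determined by which 11 of the 21 steps are east. The count is C(21, 11) = 352716.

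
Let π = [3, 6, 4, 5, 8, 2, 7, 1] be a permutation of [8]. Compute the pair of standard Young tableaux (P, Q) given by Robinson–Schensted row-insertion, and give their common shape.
P = [1, 4, 5, 7] / [2, 8] / [3] / [6];  Q = [1, 2, 4, 5] / [3, 7] / [6] / [8];  common shape = (4, 2, 1, 1)

Row-insert the values π_1, π_2, … into P one at a time, bumping the leftmost entry strictly greater than the inserted value down to the next row. The recording tableau Q records, in position (i, j), the step at which that cell was added to P.
  Insert 3 (step 1): P = [3];  Q = [1]
  Insert 6 (step 2): P = [3, 6];  Q = [1, 2]
  Insert 4 (step 3): P = [3, 4] / [6];  Q = [1, 2] / [3]
  Insert 5 (step 4): P = [3, 4, 5] / [6];  Q = [1, 2, 4] / [3]
  Insert 8 (step 5): P = [3, 4, 5, 8] / [6];  Q = [1, 2, 4, 5] / [3]
  Insert 2 (step 6): P = [2, 4, 5, 8] / [3] / [6];  Q = [1, 2, 4, 5] / [3] / [6]
  Insert 7 (step 7): P = [2, 4, 5, 7] / [3, 8] / [6];  Q = [1, 2, 4, 5] / [3, 7] / [6]
  Insert 1 (step 8): P = [1, 4, 5, 7] / [2, 8] / [3] / [6];  Q = [1, 2, 4, 5] / [3, 7] / [6] / [8]
Final shape: (4, 2, 1, 1).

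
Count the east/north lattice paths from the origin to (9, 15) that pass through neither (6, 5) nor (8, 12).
Number of paths = 738020

Inclusion–exclusion. Total paths: C(24, 9) = 1307504. Through P₁: C(11, 6)·C(13, 3) = 132132. Through P₂: C(20, 8)·C(4, 1) = 503880. Since P₁ is strictly southwest of P₂, a monotone path through both must visit P₁ then P₂; paths through both = C(11, 6)·C(9, 2)·C(4, 1) = 66528. Avoid both = 1307504 − 132132 − 503880 + 66528 = 738020.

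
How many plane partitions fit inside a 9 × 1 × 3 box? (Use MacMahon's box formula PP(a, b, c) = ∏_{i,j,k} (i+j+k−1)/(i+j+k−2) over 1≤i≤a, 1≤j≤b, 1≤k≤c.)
PP(9, 1, 3) = 220

Evaluate the triple product over i = 1..9, j = 1..1, k = 1..3. The factors are (2/1) · (3/2) · (4/3) · (3/2) · (4/3) · (5/4) · (4/3) · (5/4) · … (27 factors total). The numerators and denominators telescope so the product is an integer; carrying out the multiplication exactly gives PP(9, 1, 3) = 220.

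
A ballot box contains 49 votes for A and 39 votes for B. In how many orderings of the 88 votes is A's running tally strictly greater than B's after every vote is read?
Strict-lead orderings = 1698754643257653577894500

Total orderings of the 88 votes with 49 for A: C(88, 49) = 14949040860667351485471600. By the Bertrand ballot formula (Cycle Lemma / reflection principle), the number of orderings in which A is strictly ahead of B throughout is (p − q)/(p + q) · C(p + q, p) = (49 − 39)/(49 + 39) · 14949040860667351485471600 = 1698754643257653577894500.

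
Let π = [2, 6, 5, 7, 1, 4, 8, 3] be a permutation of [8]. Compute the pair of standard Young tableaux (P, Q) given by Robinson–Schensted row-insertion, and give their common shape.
P = [1, 3, 7, 8] / [2, 4] / [5] / [6];  Q = [1, 2, 4, 7] / [3, 6] / [5] / [8];  common shape = (4, 2, 1, 1)

Row-insert the values π_1, π_2, … into P one at a time, bumping the leftmost entry strictly greater than the inserted value down to the next row. The recording tableau Q records, in position (i, j), the step at which that cell was added to P.
  Insert 2 (step 1): P = [2];  Q = [1]
  Insert 6 (step 2): P = [2, 6];  Q = [1, 2]
  Insert 5 (step 3): P = [2, 5] / [6];  Q = [1, 2] / [3]
  Insert 7 (step 4): P = [2, 5, 7] / [6];  Q = [1, 2, 4] / [3]
  Insert 1 (step 5): P = [1, 5, 7] / [2] / [6];  Q = [1, 2, 4] / [3] / [5]
  Insert 4 (step 6): P = [1, 4, 7] / [2, 5] / [6];  Q = [1, 2, 4] / [3, 6] / [5]
  Insert 8 (step 7): P = [1, 4, 7, 8] / [2, 5] / [6];  Q = [1, 2, 4, 7] / [3, 6] / [5]
  Insert 3 (step 8): P = [1, 3, 7, 8] / [2, 4] / [5] / [6];  Q = [1, 2, 4, 7] / [3, 6] / [5] / [8]
Final shape: (4, 2, 1, 1).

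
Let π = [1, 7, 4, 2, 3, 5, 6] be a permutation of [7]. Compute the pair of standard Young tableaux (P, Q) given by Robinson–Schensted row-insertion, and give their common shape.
P = [1, 2, 3, 5, 6] / [4] / [7];  Q = [1, 2, 5, 6, 7] / [3] / [4];  common shape = (5, 1, 1)

Row-insert the values π_1, π_2, … into P one at a time, bumping the leftmost entry strictly greater than the inserted value down to the next row. The recording tableau Q records, in position (i, j), the step at which that cell was added to P.
  Insert 1 (step 1): P = [1];  Q = [1]
  Insert 7 (step 2): P = [1, 7];  Q = [1, 2]
  Insert 4 (step 3): P = [1, 4] / [7];  Q = [1, 2] / [3]
  Insert 2 (step 4): P = [1, 2] / [4] / [7];  Q = [1, 2] / [3] / [4]
  Insert 3 (step 5): P = [1, 2, 3] / [4] / [7];  Q = [1, 2, 5] / [3] / [4]
  Insert 5 (step 6): P = [1, 2, 3, 5] / [4] / [7];  Q = [1, 2, 5, 6] / [3] / [4]
  Insert 6 (step 7): P = [1, 2, 3, 5, 6] / [4] / [7];  Q = [1, 2, 5, 6, 7] / [3] / [4]
Final shape: (5, 1, 1).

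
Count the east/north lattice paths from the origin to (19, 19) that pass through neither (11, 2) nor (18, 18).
Number of paths = 17148874842

Inclusion–exclusion. Total paths: C(38, 19) = 35345263800. Through P₁: C(13, 11)·C(25, 8) = 84362850. Through P₂: C(36, 18)·C(2, 1) = 18150270600. Since P₁ is strictly southwest of P₂, a monotone path through both must visit P₁ then P₂; paths through both = C(13, 11)·C(23, 7)·C(2, 1) = 38244492. Avoid both = 35345263800 − 84362850 − 18150270600 + 38244492 = 17148874842.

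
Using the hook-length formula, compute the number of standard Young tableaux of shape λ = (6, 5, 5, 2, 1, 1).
# SYT of shape (6, 5, 5, 2, 1, 1) = 92587950

Hook-length formula: f^λ = n! / Π hook(c), product over all cells c of the Young diagram. For λ = (6, 5, 5, 2, 1, 1), n = 20 boxes. Hook lengths by row (left-to-right, top-to-bottom): [11, 8, 6, 5, 4, 1]; [9, 6, 4, 3, 2]; [8, 5, 3, 2, 1]; [4, 1]; [2]; [1]. Product of hooks = 26276659200. So f^λ = 20! / 26276659200 = 2432902008176640000 / 26276659200 = 92587950.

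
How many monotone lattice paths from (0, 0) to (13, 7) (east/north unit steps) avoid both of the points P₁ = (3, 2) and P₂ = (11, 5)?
Number of paths = 31182

Inclusion–exclusion. Total paths: C(20, 13) = 77520. Through P₁: C(5, 3)·C(15, 10) = 30030. Through P₂: C(16, 11)·C(4, 2) = 26208. Since P₁ is strictly southwest of P₂, a monotone path through both must visit P₁ then P₂; paths through both = C(5, 3)·C(11, 8)·C(4, 2) = 9900. Avoid both = 77520 − 30030 − 26208 + 9900 = 31182.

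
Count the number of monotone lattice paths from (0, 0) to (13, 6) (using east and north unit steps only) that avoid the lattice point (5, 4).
Number of paths = 21462

Total paths from (0, 0) to (13, 6): C(19, 13) = 27132. Paths through (5, 4): (paths (0, 0) → (5, 4)) × (paths (5, 4) → (13, 6)) = C(9, 5) · C(10, 8) = 126 · 45 = 5670. Avoidance count = 27132 − 5670 = 21462.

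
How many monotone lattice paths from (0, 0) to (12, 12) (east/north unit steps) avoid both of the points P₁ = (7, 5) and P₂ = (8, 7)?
Number of paths = 1565458

Inclusion–exclusion. Total paths: C(24, 12) = 2704156. Through P₁: C(12, 7)·C(12, 5) = 627264. Through P₂: C(15, 8)·C(9, 4) = 810810. Since P₁ is strictly southwest of P₂, a monotone path through both must visit P₁ then P₂; paths through both = C(12, 7)·C(3, 1)·C(9, 4) = 299376. Avoid both = 2704156 − 627264 − 810810 + 299376 = 1565458.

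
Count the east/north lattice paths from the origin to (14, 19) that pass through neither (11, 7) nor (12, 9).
Number of paths = 791231052

Inclusion–exclusion. Total paths: C(33, 14) = 818809200. Through P₁: C(18, 11)·C(15, 3) = 14479920. Through P₂: C(21, 12)·C(12, 2) = 19399380. Since P₁ is strictly southwest of P₂, a monotone path through both must visit P₁ then P₂; paths through both = C(18, 11)·C(3, 1)·C(12, 2) = 6301152. Avoid both = 818809200 − 14479920 − 19399380 + 6301152 = 791231052.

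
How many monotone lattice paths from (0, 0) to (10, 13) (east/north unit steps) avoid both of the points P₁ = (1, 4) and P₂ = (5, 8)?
Number of paths = 664842

Inclusion–exclusion. Total paths: C(23, 10) = 1144066. Through P₁: C(5, 1)·C(18, 9) = 243100. Through P₂: C(13, 5)·C(10, 5) = 324324. Since P₁ is strictly southwest of P₂, a monotone path through both must visit P₁ then P₂; paths through both = C(5, 1)·C(8, 4)·C(10, 5) = 88200. Avoid both = 1144066 − 243100 − 324324 + 88200 = 664842.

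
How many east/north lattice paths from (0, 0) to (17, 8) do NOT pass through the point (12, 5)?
Number of paths = 735047

Total paths from (0, 0) to (17, 8): C(25, 17) = 1081575. Paths through (12, 5): (paths (0, 0) → (12, 5)) × (paths (12, 5) → (17, 8)) = C(17, 12) · C(8, 5) = 6188 · 56 = 346528. Avoidance count = 1081575 − 346528 = 735047.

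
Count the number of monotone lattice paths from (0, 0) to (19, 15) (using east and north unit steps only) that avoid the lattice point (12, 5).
Number of paths = 1735623296

Total paths from (0, 0) to (19, 15): C(34, 19) = 1855967520. Paths through (12, 5): (paths (0, 0) → (12, 5)) × (paths (12, 5) → (19, 15)) = C(17, 12) · C(17, 7) = 6188 · 19448 = 120344224. Avoidance count = 1855967520 − 120344224 = 1735623296.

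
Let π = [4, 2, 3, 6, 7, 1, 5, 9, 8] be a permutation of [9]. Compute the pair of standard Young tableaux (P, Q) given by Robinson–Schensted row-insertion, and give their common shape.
P = [1, 3, 5, 7, 8] / [2, 6, 9] / [4];  Q = [1, 3, 4, 5, 8] / [2, 7, 9] / [6];  common shape = (5, 3, 1)

Row-insert the values π_1, π_2, … into P one at a time, bumping the leftmost entry strictly greater than the inserted value down to the next row. The recording tableau Q records, in position (i, j), the step at which that cell was added to P.
  Insert 4 (step 1): P = [4];  Q = [1]
  Insert 2 (step 2): P = [2] / [4];  Q = [1] / [2]
  Insert 3 (step 3): P = [2, 3] / [4];  Q = [1, 3] / [2]
  Insert 6 (step 4): P = [2, 3, 6] / [4];  Q = [1, 3, 4] / [2]
  Insert 7 (step 5): P = [2, 3, 6, 7] / [4];  Q = [1, 3, 4, 5] / [2]
  Insert 1 (step 6): P = [1, 3, 6, 7] / [2] / [4];  Q = [1, 3, 4, 5] / [2] / [6]
  Insert 5 (step 7): P = [1, 3, 5, 7] / [2, 6] / [4];  Q = [1, 3, 4, 5] / [2, 7] / [6]
  Insert 9 (step 8): P = [1, 3, 5, 7, 9] / [2, 6] / [4];  Q = [1, 3, 4, 5, 8] / [2, 7] / [6]
  Insert 8 (step 9): P = [1, 3, 5, 7, 8] / [2, 6, 9] / [4];  Q = [1, 3, 4, 5, 8] / [2, 7, 9] / [6]
Final shape: (5, 3, 1).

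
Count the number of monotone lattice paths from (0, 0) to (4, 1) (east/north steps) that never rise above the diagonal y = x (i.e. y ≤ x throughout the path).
Number of paths = 4

By the reflection principle (André's argument), the number of monotone paths to (4, 1) with n ≤ m that never go above y = x is C(5, 4) − C(5, 5) = 5 − 1 = 4.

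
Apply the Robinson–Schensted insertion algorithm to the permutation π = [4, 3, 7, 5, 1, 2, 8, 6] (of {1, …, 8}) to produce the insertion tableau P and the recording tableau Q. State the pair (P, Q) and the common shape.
P = [1, 2, 6] / [3, 5, 8] / [4, 7];  Q = [1, 3, 7] / [2, 4, 8] / [5, 6];  common shape = (3, 3, 2)

Row-insert the values π_1, π_2, … into P one at a time, bumping the leftmost entry strictly greater than the inserted value down to the next row. The recording tableau Q records, in position (i, j), the step at which that cell was added to P.
  Insert 4 (step 1): P = [4];  Q = [1]
  Insert 3 (step 2): P = [3] / [4];  Q = [1] / [2]
  Insert 7 (step 3): P = [3, 7] / [4];  Q = [1, 3] / [2]
  Insert 5 (step 4): P = [3, 5] / [4, 7];  Q = [1, 3] / [2, 4]
  Insert 1 (step 5): P = [1, 5] / [3, 7] / [4];  Q = [1, 3] / [2, 4] / [5]
  Insert 2 (step 6): P = [1, 2] / [3, 5] / [4, 7];  Q = [1, 3] / [2, 4] / [5, 6]
  Insert 8 (step 7): P = [1, 2, 8] / [3, 5] / [4, 7];  Q = [1, 3, 7] / [2, 4] / [5, 6]
  Insert 6 (step 8): P = [1, 2, 6] / [3, 5, 8] / [4, 7];  Q = [1, 3, 7] / [2, 4, 8] / [5, 6]
Final shape: (3, 3, 2).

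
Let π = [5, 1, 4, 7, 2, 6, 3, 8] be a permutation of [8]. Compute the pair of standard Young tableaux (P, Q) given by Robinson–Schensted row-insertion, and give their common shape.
P = [1, 2, 3, 8] / [4, 6] / [5, 7];  Q = [1, 3, 4, 8] / [2, 6] / [5, 7];  common shape = (4, 2, 2)

Row-insert the values π_1, π_2, … into P one at a time, bumping the leftmost entry strictly greater than the inserted value down to the next row. The recording tableau Q records, in position (i, j), the step at which that cell was added to P.
  Insert 5 (step 1): P = [5];  Q = [1]
  Insert 1 (step 2): P = [1] / [5];  Q = [1] / [2]
  Insert 4 (step 3): P = [1, 4] / [5];  Q = [1, 3] / [2]
  Insert 7 (step 4): P = [1, 4, 7] / [5];  Q = [1, 3, 4] / [2]
  Insert 2 (step 5): P = [1, 2, 7] / [4] / [5];  Q = [1, 3, 4] / [2] / [5]
  Insert 6 (step 6): P = [1, 2, 6] / [4, 7] / [5];  Q = [1, 3, 4] / [2, 6] / [5]
  Insert 3 (step 7): P = [1, 2, 3] / [4, 6] / [5, 7];  Q = [1, 3, 4] / [2, 6] / [5, 7]
  Insert 8 (step 8): P = [1, 2, 3, 8] / [4, 6] / [5, 7];  Q = [1, 3, 4, 8] / [2, 6] / [5, 7]
Final shape: (4, 2, 2).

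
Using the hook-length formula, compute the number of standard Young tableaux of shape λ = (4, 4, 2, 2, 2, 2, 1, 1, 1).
# SYT of shape (4, 4, 2, 2, 2, 2, 1, 1, 1) = 5668650

Hook-length formula: f^λ = n! / Π hook(c), product over all cells c of the Young diagram. For λ = (4, 4, 2, 2, 2, 2, 1, 1, 1), n = 19 boxes. Hook lengths by row (left-to-right, top-to-bottom): [12, 8, 3, 2]; [11, 7, 2, 1]; [8, 4]; [7, 3]; [6, 2]; [5, 1]; [3]; [2]; [1]. Product of hooks = 21459271680. So f^λ = 19! / 21459271680 = 121645100408832000 / 21459271680 = 5668650.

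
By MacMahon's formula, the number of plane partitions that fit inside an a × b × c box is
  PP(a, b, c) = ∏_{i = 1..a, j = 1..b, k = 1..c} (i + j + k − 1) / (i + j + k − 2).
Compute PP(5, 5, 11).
PP(5, 5, 11) = 46960429261824

Evaluate the triple product over i = 1..5, j = 1..5, k = 1..11. The factors are (2/1) · (3/2) · (4/3) · (5/4) · (6/5) · (7/6) · (8/7) · (9/8) · … (275 factors total). The numerators and denominators telescope so the product is an integer; carrying out the multiplication exactly gives PP(5, 5, 11) = 46960429261824.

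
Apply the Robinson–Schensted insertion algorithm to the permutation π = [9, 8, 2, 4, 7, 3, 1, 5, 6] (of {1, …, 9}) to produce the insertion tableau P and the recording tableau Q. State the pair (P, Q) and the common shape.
P = [1, 3, 5, 6] / [2, 7] / [4] / [8] / [9];  Q = [1, 4, 5, 9] / [2, 8] / [3] / [6] / [7];  common shape = (4, 2, 1, 1, 1)

Row-insert the values π_1, π_2, … into P one at a time, bumping the leftmost entry strictly greater than the inserted value down to the next row. The recording tableau Q records, in position (i, j), the step at which that cell was added to P.
  Insert 9 (step 1): P = [9];  Q = [1]
  Insert 8 (step 2): P = [8] / [9];  Q = [1] / [2]
  Insert 2 (step 3): P = [2] / [8] / [9];  Q = [1] / [2] / [3]
  Insert 4 (step 4): P = [2, 4] / [8] / [9];  Q = [1, 4] / [2] / [3]
  Insert 7 (step 5): P = [2, 4, 7] / [8] / [9];  Q = [1, 4, 5] / [2] / [3]
  Insert 3 (step 6): P = [2, 3, 7] / [4] / [8] / [9];  Q = [1, 4, 5] / [2] / [3] / [6]
  Insert 1 (step 7): P = [1, 3, 7] / [2] / [4] / [8] / [9];  Q = [1, 4, 5] / [2] / [3] / [6] / [7]
  Insert 5 (step 8): P = [1, 3, 5] / [2, 7] / [4] / [8] / [9];  Q = [1, 4, 5] / [2, 8] / [3] / [6] / [7]
  Insert 6 (step 9): P = [1, 3, 5, 6] / [2, 7] / [4] / [8] / [9];  Q = [1, 4, 5, 9] / [2, 8] / [3] / [6] / [7]
Final shape: (4, 2, 1, 1, 1).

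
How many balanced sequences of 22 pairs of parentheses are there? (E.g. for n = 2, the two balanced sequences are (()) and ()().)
C_22 = 91482563640

These balanced parentheses are counted by the Catalan number C_n = (1/(n + 1)) · C(2n, n). For n = 22: C_22 = (1/23) · C(44, 22) = 2104098963720/23 = 91482563640.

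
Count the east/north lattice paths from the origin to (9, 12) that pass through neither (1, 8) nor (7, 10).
Number of paths = 174299

Inclusion–exclusion. Total paths: C(21, 9) = 293930. Through P₁: C(9, 1)·C(12, 8) = 4455. Through P₂: C(17, 7)·C(4, 2) = 116688. Since P₁ is strictly southwest of P₂, a monotone path through both must visit P₁ then P₂; paths through both = C(9, 1)·C(8, 6)·C(4, 2) = 1512. Avoid both = 293930 − 4455 − 116688 + 1512 = 174299.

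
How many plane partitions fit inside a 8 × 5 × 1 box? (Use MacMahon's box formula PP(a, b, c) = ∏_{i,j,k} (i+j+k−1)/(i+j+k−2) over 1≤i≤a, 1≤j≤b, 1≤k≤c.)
PP(8, 5, 1) = 1287

Evaluate the triple product over i = 1..8, j = 1..5, k = 1..1. The factors are (2/1) · (3/2) · (4/3) · (5/4) · (6/5) · (3/2) · (4/3) · (5/4) · … (40 factors total). The numerators and denominators telescope so the product is an integer; carrying out the multiplication exactly gives PP(8, 5, 1) = 1287.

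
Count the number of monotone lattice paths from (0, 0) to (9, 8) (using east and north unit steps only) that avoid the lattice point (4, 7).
Number of paths = 22330

Total paths from (0, 0) to (9, 8): C(17, 9) = 24310. Paths through (4, 7): (paths (0, 0) → (4, 7)) × (paths (4, 7) → (9, 8)) = C(11, 4) · C(6, 5) = 330 · 6 = 1980. Avoidance count = 24310 − 1980 = 22330.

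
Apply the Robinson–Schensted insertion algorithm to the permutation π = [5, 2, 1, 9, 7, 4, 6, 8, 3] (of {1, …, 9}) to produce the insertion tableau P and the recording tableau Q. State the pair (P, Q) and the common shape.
P = [1, 3, 6, 8] / [2, 4] / [5, 7] / [9];  Q = [1, 4, 7, 8] / [2, 5] / [3, 6] / [9];  common shape = (4, 2, 2, 1)

Row-insert the values π_1, π_2, … into P one at a time, bumping the leftmost entry strictly greater than the inserted value down to the next row. The recording tableau Q records, in position (i, j), the step at which that cell was added to P.
  Insert 5 (step 1): P = [5];  Q = [1]
  Insert 2 (step 2): P = [2] / [5];  Q = [1] / [2]
  Insert 1 (step 3): P = [1] / [2] / [5];  Q = [1] / [2] / [3]
  Insert 9 (step 4): P = [1, 9] / [2] / [5];  Q = [1, 4] / [2] / [3]
  Insert 7 (step 5): P = [1, 7] / [2, 9] / [5];  Q = [1, 4] / [2, 5] / [3]
  Insert 4 (step 6): P = [1, 4] / [2, 7] / [5, 9];  Q = [1, 4] / [2, 5] / [3, 6]
  Insert 6 (step 7): P = [1, 4, 6] / [2, 7] / [5, 9];  Q = [1, 4, 7] / [2, 5] / [3, 6]
  Insert 8 (step 8): P = [1, 4, 6, 8] / [2, 7] / [5, 9];  Q = [1, 4, 7, 8] / [2, 5] / [3, 6]
  Insert 3 (step 9): P = [1, 3, 6, 8] / [2, 4] / [5, 7] / [9];  Q = [1, 4, 7, 8] / [2, 5] / [3, 6] / [9]
Final shape: (4, 2, 2, 1).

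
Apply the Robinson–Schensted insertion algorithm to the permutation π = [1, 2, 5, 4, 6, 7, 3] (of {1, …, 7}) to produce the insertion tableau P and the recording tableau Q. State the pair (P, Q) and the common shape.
P = [1, 2, 3, 6, 7] / [4] / [5];  Q = [1, 2, 3, 5, 6] / [4] / [7];  common shape = (5, 1, 1)

Row-insert the values π_1, π_2, … into P one at a time, bumping the leftmost entry strictly greater than the inserted value down to the next row. The recording tableau Q records, in position (i, j), the step at which that cell was added to P.
  Insert 1 (step 1): P = [1];  Q = [1]
  Insert 2 (step 2): P = [1, 2];  Q = [1, 2]
  Insert 5 (step 3): P = [1, 2, 5];  Q = [1, 2, 3]
  Insert 4 (step 4): P = [1, 2, 4] / [5];  Q = [1, 2, 3] / [4]
  Insert 6 (step 5): P = [1, 2, 4, 6] / [5];  Q = [1, 2, 3, 5] / [4]
  Insert 7 (step 6): P = [1, 2, 4, 6, 7] / [5];  Q = [1, 2, 3, 5, 6] / [4]
  Insert 3 (step 7): P = [1, 2, 3, 6, 7] / [4] / [5];  Q = [1, 2, 3, 5, 6] / [4] / [7]
Final shape: (5, 1, 1).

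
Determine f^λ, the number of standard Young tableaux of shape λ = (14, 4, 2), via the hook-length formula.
# SYT of shape (14, 4, 2) = 223839

Hook-length formula: f^λ = n! / Π hook(c), product over all cells c of the Young diagram. For λ = (14, 4, 2), n = 20 boxes. Hook lengths by row (left-to-right, top-to-bottom): [16, 15, 13, 12, 10, 9, 8, 7, 6, 5, 4, 3, 2, 1]; [5, 4, 2, 1]; [2, 1]. Product of hooks = 10868981760000. So f^λ = 20! / 10868981760000 = 2432902008176640000 / 10868981760000 = 223839.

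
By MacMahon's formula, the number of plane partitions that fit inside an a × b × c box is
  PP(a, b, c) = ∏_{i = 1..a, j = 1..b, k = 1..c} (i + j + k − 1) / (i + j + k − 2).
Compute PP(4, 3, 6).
PP(4, 3, 6) = 457380

Evaluate the triple product over i = 1..4, j = 1..3, k = 1..6. The factors are (2/1) · (3/2) · (4/3) · (5/4) · (6/5) · (7/6) · (3/2) · (4/3) · … (72 factors total). The numerators and denominators telescope so the product is an integer; carrying out the multiplication exactly gives PP(4, 3, 6) = 457380.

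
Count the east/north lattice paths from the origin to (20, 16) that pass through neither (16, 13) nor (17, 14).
Number of paths = 3638088135

Inclusion–exclusion. Total paths: C(36, 20) = 7307872110. Through P₁: C(29, 16)·C(7, 4) = 2375237025. Through P₂: C(31, 17)·C(5, 3) = 2651825250. Since P₁ is strictly southwest of P₂, a monotone path through both must visit P₁ then P₂; paths through both = C(29, 16)·C(2, 1)·C(5, 3) = 1357278300. Avoid both = 7307872110 − 2375237025 − 2651825250 + 1357278300 = 3638088135.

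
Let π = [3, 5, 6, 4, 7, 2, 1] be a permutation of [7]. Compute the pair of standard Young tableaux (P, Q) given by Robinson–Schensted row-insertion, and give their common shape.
P = [1, 4, 6, 7] / [2] / [3] / [5];  Q = [1, 2, 3, 5] / [4] / [6] / [7];  common shape = (4, 1, 1, 1)

Row-insert the values π_1, π_2, … into P one at a time, bumping the leftmost entry strictly greater than the inserted value down to the next row. The recording tableau Q records, in position (i, j), the step at which that cell was added to P.
  Insert 3 (step 1): P = [3];  Q = [1]
  Insert 5 (step 2): P = [3, 5];  Q = [1, 2]
  Insert 6 (step 3): P = [3, 5, 6];  Q = [1, 2, 3]
  Insert 4 (step 4): P = [3, 4, 6] / [5];  Q = [1, 2, 3] / [4]
  Insert 7 (step 5): P = [3, 4, 6, 7] / [5];  Q = [1, 2, 3, 5] / [4]
  Insert 2 (step 6): P = [2, 4, 6, 7] / [3] / [5];  Q = [1, 2, 3, 5] / [4] / [6]
  Insert 1 (step 7): P = [1, 4, 6, 7] / [2] / [3] / [5];  Q = [1, 2, 3, 5] / [4] / [6] / [7]
Final shape: (4, 1, 1, 1).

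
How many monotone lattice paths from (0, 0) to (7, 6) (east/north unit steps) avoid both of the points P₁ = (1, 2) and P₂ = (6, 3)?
Number of paths = 822

Inclusion–exclusion. Total paths: C(13, 7) = 1716. Through P₁: C(3, 1)·C(10, 6) = 630. Through P₂: C(9, 6)·C(4, 1) = 336. Since P₁ is strictly southwest of P₂, a monotone path through both must visit P₁ then P₂; paths through both = C(3, 1)·C(6, 5)·C(4, 1) = 72. Avoid both = 1716 − 630 − 336 + 72 = 822.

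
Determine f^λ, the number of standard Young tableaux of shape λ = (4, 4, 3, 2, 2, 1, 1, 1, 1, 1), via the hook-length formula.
# SYT of shape (4, 4, 3, 2, 2, 1, 1, 1, 1, 1) = 28779300

Hook-length formula: f^λ = n! / Π hook(c), product over all cells c of the Young diagram. For λ = (4, 4, 3, 2, 2, 1, 1, 1, 1, 1), n = 20 boxes. Hook lengths by row (left-to-right, top-to-bottom): [13, 7, 4, 2]; [12, 6, 3, 1]; [10, 4, 1]; [8, 2]; [7, 1]; [5]; [4]; [3]; [2]; [1]. Product of hooks = 84536524800. So f^λ = 20! / 84536524800 = 2432902008176640000 / 84536524800 = 28779300.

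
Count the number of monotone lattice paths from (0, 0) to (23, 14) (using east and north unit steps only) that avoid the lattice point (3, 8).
Number of paths = 6069098850

Total paths from (0, 0) to (23, 14): C(37, 23) = 6107086800. Paths through (3, 8): (paths (0, 0) → (3, 8)) × (paths (3, 8) → (23, 14)) = C(11, 3) · C(26, 20) = 165 · 230230 = 37987950. Avoidance count = 6107086800 − 37987950 = 6069098850.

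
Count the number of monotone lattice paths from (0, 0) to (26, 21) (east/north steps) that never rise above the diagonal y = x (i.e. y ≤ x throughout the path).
Number of paths = 2789279908316

By the reflection principle (André's argument), the number of monotone paths to (26, 21) with n ≤ m that never go above y = x is C(47, 26) − C(47, 27) = 12551759587422 − 9762479679106 = 2789279908316.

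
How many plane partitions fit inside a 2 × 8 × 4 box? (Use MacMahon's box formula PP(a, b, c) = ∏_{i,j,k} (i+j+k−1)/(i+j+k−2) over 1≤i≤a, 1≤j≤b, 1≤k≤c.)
PP(2, 8, 4) = 70785

Evaluate the triple product over i = 1..2, j = 1..8, k = 1..4. The factors are (2/1) · (3/2) · (4/3) · (5/4) · (3/2) · (4/3) · (5/4) · (6/5) · … (64 factors total). The numerators and denominators telescope so the product is an integer; carrying out the multiplication exactly gives PP(2, 8, 4) = 70785.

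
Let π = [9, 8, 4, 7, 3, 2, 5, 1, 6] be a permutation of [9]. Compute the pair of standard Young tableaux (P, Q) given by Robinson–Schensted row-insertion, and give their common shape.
P = [1, 5, 6] / [2, 7] / [3] / [4] / [8] / [9];  Q = [1, 4, 9] / [2, 7] / [3] / [5] / [6] / [8];  common shape = (3, 2, 1, 1, 1, 1)

Row-insert the values π_1, π_2, … into P one at a time, bumping the leftmost entry strictly greater than the inserted value down to the next row. The recording tableau Q records, in position (i, j), the step at which that cell was added to P.
  Insert 9 (step 1): P = [9];  Q = [1]
  Insert 8 (step 2): P = [8] / [9];  Q = [1] / [2]
  Insert 4 (step 3): P = [4] / [8] / [9];  Q = [1] / [2] / [3]
  Insert 7 (step 4): P = [4, 7] / [8] / [9];  Q = [1, 4] / [2] / [3]
  Insert 3 (step 5): P = [3, 7] / [4] / [8] / [9];  Q = [1, 4] / [2] / [3] / [5]
  Insert 2 (step 6): P = [2, 7] / [3] / [4] / [8] / [9];  Q = [1, 4] / [2] / [3] / [5] / [6]
  Insert 5 (step 7): P = [2, 5] / [3, 7] / [4] / [8] / [9];  Q = [1, 4] / [2, 7] / [3] / [5] / [6]
  Insert 1 (step 8): P = [1, 5] / [2, 7] / [3] / [4] / [8] / [9];  Q = [1, 4] / [2, 7] / [3] / [5] / [6] / [8]
  Insert 6 (step 9): P = [1, 5, 6] / [2, 7] / [3] / [4] / [8] / [9];  Q = [1, 4, 9] / [2, 7] / [3] / [5] / [6] / [8]
Final shape: (3, 2, 1, 1, 1, 1).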